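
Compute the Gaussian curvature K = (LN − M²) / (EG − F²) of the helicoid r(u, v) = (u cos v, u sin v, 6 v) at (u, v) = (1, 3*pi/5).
K = -36/1369

Coefficients of the first fundamental form: E = 1, F = 0, G = u^2 + 36.
Coefficients of the second fundamental form: L = 0, M = -6/sqrt(u^2 + 36), N = 0.
Assemble K = (LN − M²)/(EG − F²) = -36/(u^2 + 36)^2. At (u, v) = (1, 3*pi/5): K = -36/1369.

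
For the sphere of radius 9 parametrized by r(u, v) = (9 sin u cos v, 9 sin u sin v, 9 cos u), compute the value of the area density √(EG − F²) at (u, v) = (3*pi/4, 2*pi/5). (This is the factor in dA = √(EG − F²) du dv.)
√(EG − F²)|_{(3*pi/4, 2*pi/5)} = 81*sqrt(2)/2

E = 81, F = 0, G = 81*sin(u)^2, so EG − F² = 6561*sin(u)^2. Taking the positive square root: √(EG − F²) = 81*Abs(sin(u)). At (u, v) = (3*pi/4, 2*pi/5): 81*sqrt(2)/2.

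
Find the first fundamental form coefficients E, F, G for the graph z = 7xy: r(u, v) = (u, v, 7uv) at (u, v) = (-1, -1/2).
E = 53/4;  F = 49/2;  G = 50

Partials: r_u = (1, 0, 7*v), r_v = (0, 1, 7*u). As functions of (u, v):
  E = r_u · r_u = 49*v^2 + 1,
  F = r_u · r_v = 49*u*v,
  G = r_v · r_v = 49*u^2 + 1.
Evaluating at (u, v) = (-1, -1/2): E = 53/4, F = 49/2, G = 50.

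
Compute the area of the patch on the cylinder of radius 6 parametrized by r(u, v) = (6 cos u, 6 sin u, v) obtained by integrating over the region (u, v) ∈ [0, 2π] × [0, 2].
Area = 24*pi

Area = ∫∫ √(EG − F²) du dv with √(EG − F²) = 6. Integrating over [0, 2π] × [0, 2] gives 24*pi.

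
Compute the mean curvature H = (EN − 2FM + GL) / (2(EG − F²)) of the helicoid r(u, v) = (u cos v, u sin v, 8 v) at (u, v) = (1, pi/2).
H = 0

With E = 1, F = 0, G = u^2 + 64, L = 0, M = -8/sqrt(u^2 + 64), N = 0, assemble
  H = (EN − 2FM + GL) / (2(EG − F²)) = 0.
At (u, v) = (1, pi/2): H = 0.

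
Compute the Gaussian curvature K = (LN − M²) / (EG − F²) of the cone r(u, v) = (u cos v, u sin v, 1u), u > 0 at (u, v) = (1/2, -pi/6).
K = 0

Coefficients of the first fundamental form: E = 2, F = 0, G = u^2.
Coefficients of the second fundamental form: L = 0, M = 0, N = sqrt(2)*u^2/(2*Abs(u)).
Assemble K = (LN − M²)/(EG − F²) = 0. At (u, v) = (1/2, -pi/6): K = 0.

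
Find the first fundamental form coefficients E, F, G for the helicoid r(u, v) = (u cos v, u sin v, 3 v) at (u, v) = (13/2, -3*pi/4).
E = 1;  F = 0;  G = 205/4

Partials: r_u = (cos(v), sin(v), 0), r_v = (-u*sin(v), u*cos(v), 3). As functions of (u, v):
  E = r_u · r_u = 1,
  F = r_u · r_v = 0,
  G = r_v · r_v = u^2 + 9.
Evaluating at (u, v) = (13/2, -3*pi/4): E = 1, F = 0, G = 205/4.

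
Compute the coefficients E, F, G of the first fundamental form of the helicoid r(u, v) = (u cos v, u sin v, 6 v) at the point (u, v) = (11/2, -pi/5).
E = 1;  F = 0;  G = 265/4

Partials: r_u = (cos(v), sin(v), 0), r_v = (-u*sin(v), u*cos(v), 6). As functions of (u, v):
  E = r_u · r_u = 1,
  F = r_u · r_v = 0,
  G = r_v · r_v = u^2 + 36.
Evaluating at (u, v) = (11/2, -pi/5): E = 1, F = 0, G = 265/4.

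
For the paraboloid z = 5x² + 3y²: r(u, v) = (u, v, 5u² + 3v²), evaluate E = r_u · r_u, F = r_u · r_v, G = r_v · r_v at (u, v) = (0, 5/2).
E = 1;  F = 0;  G = 226

Partials: r_u = (1, 0, 10*u), r_v = (0, 1, 6*v). As functions of (u, v):
  E = r_u · r_u = 100*u^2 + 1,
  F = r_u · r_v = 60*u*v,
  G = r_v · r_v = 36*v^2 + 1.
Evaluating at (u, v) = (0, 5/2): E = 1, F = 0, G = 226.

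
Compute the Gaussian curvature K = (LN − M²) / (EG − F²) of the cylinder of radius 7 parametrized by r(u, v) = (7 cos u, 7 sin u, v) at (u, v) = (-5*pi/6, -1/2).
K = 0

Coefficients of the first fundamental form: E = 49, F = 0, G = 1.
Coefficients of the second fundamental form: L = -7, M = 0, N = 0.
Assemble K = (LN − M²)/(EG − F²) = 0. At (u, v) = (-5*pi/6, -1/2): K = 0.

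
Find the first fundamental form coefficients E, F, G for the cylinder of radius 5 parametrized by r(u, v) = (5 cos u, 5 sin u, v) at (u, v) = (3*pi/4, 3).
E = 25;  F = 0;  G = 1

Partials: r_u = (-5*sin(u), 5*cos(u), 0), r_v = (0, 0, 1). As functions of (u, v):
  E = r_u · r_u = 25,
  F = r_u · r_v = 0,
  G = r_v · r_v = 1.
Evaluating at (u, v) = (3*pi/4, 3): E = 25, F = 0, G = 1.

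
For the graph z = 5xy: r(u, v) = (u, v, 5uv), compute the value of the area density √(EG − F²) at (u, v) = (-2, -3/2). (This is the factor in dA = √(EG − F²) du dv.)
√(EG − F²)|_{(-2, -3/2)} = sqrt(629)/2

E = 25*v^2 + 1, F = 25*u*v, G = 25*u^2 + 1, so EG − F² = 25*u^2 + 25*v^2 + 1. Taking the positive square root: √(EG − F²) = sqrt(25*u^2 + 25*v^2 + 1). At (u, v) = (-2, -3/2): sqrt(629)/2.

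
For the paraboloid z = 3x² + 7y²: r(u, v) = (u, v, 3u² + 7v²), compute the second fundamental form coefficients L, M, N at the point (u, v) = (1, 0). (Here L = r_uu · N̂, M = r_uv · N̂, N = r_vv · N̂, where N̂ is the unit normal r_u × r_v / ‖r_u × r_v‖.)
L = 6*sqrt(37)/37;  M = 0;  N = 14*sqrt(37)/37

Compute the unit normal N̂(u, v) = (-6*u/sqrt(36*u^2 + 196*v^2 + 1), -14*v/sqrt(36*u^2 + 196*v^2 + 1), 1/sqrt(36*u^2 + 196*v^2 + 1)), and the second partials r_uu, r_uv, r_vv. Take dot products:
  L(u, v) = r_uu · N̂ = 6/sqrt(36*u^2 + 196*v^2 + 1),
  M(u, v) = r_uv · N̂ = 0,
  N(u, v) = r_vv · N̂ = 14/sqrt(36*u^2 + 196*v^2 + 1).
Evaluating at (u, v) = (1, 0):
  L = 6*sqrt(37)/37, M = 0, N = 14*sqrt(37)/37.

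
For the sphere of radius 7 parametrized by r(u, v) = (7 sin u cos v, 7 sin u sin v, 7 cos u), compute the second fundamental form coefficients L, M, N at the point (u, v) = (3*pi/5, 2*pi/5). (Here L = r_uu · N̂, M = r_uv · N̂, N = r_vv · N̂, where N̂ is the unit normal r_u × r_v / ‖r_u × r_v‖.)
L = -7;  M = 0;  N = -35/8 - 7*sqrt(5)/8

Compute the unit normal N̂(u, v) = (sin(u)^2*cos(v)/Abs(sin(u)), sin(u)^2*sin(v)/Abs(sin(u)), sin(2*u)/(2*Abs(sin(u)))), and the second partials r_uu, r_uv, r_vv. Take dot products:
  L(u, v) = r_uu · N̂ = -7*sin(u)/Abs(sin(u)),
  M(u, v) = r_uv · N̂ = 0,
  N(u, v) = r_vv · N̂ = -7*sin(u)^3/Abs(sin(u)).
Evaluating at (u, v) = (3*pi/5, 2*pi/5):
  L = -7, M = 0, N = -35/8 - 7*sqrt(5)/8.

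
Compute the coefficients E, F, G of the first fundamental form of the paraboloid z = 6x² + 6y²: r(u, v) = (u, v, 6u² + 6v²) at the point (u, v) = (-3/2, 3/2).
E = 325;  F = -324;  G = 325

Partials: r_u = (1, 0, 12*u), r_v = (0, 1, 12*v). As functions of (u, v):
  E = r_u · r_u = 144*u^2 + 1,
  F = r_u · r_v = 144*u*v,
  G = r_v · r_v = 144*v^2 + 1.
Evaluating at (u, v) = (-3/2, 3/2): E = 325, F = -324, G = 325.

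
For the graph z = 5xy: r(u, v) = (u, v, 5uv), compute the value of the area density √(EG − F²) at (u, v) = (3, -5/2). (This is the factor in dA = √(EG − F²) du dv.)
√(EG − F²)|_{(3, -5/2)} = sqrt(1529)/2

E = 25*v^2 + 1, F = 25*u*v, G = 25*u^2 + 1, so EG − F² = 25*u^2 + 25*v^2 + 1. Taking the positive square root: √(EG − F²) = sqrt(25*u^2 + 25*v^2 + 1). At (u, v) = (3, -5/2): sqrt(1529)/2.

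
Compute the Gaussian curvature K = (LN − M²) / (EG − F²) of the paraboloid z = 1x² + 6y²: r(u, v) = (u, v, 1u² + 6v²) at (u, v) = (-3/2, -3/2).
K = 6/27889

Coefficients of the first fundamental form: E = 4*u^2 + 1, F = 24*u*v, G = 144*v^2 + 1.
Coefficients of the second fundamental form: L = 2/sqrt(4*u^2 + 144*v^2 + 1), M = 0, N = 12/sqrt(4*u^2 + 144*v^2 + 1).
Assemble K = (LN − M²)/(EG − F²) = 24/(16*u^4 + 1152*u^2*v^2 + 8*u^2 + 20736*v^4 + 288*v^2 + 1). At (u, v) = (-3/2, -3/2): K = 6/27889.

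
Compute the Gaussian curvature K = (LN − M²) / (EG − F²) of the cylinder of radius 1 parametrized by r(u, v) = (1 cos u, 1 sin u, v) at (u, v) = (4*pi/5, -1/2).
K = 0

Coefficients of the first fundamental form: E = 1, F = 0, G = 1.
Coefficients of the second fundamental form: L = -1, M = 0, N = 0.
Assemble K = (LN − M²)/(EG − F²) = 0. At (u, v) = (4*pi/5, -1/2): K = 0.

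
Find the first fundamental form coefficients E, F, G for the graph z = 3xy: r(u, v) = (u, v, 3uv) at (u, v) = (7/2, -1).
E = 10;  F = -63/2;  G = 445/4

Partials: r_u = (1, 0, 3*v), r_v = (0, 1, 3*u). As functions of (u, v):
  E = r_u · r_u = 9*v^2 + 1,
  F = r_u · r_v = 9*u*v,
  G = r_v · r_v = 9*u^2 + 1.
Evaluating at (u, v) = (7/2, -1): E = 10, F = -63/2, G = 445/4.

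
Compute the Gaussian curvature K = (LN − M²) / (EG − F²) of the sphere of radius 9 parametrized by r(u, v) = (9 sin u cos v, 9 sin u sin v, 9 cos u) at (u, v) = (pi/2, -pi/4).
K = 1/81

Coefficients of the first fundamental form: E = 81, F = 0, G = 81*sin(u)^2.
Coefficients of the second fundamental form: L = -9*sin(u)/Abs(sin(u)), M = 0, N = -9*sin(u)^3/Abs(sin(u)).
Assemble K = (LN − M²)/(EG − F²) = 1/81. At (u, v) = (pi/2, -pi/4): K = 1/81.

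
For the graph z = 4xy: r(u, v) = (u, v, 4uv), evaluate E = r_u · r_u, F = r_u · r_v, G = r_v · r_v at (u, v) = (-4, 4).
E = 257;  F = -256;  G = 257

Partials: r_u = (1, 0, 4*v), r_v = (0, 1, 4*u). As functions of (u, v):
  E = r_u · r_u = 16*v^2 + 1,
  F = r_u · r_v = 16*u*v,
  G = r_v · r_v = 16*u^2 + 1.
Evaluating at (u, v) = (-4, 4): E = 257, F = -256, G = 257.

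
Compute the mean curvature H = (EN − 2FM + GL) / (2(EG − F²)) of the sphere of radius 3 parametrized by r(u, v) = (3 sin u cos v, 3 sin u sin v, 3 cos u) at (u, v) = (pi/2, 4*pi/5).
H = -1/3

With E = 9, F = 0, G = 9*sin(u)^2, L = -3*sin(u)/Abs(sin(u)), M = 0, N = -3*sin(u)^3/Abs(sin(u)), assemble
  H = (EN − 2FM + GL) / (2(EG − F²)) = -sin(u)/(3*Abs(sin(u))).
At (u, v) = (pi/2, 4*pi/5): H = -1/3.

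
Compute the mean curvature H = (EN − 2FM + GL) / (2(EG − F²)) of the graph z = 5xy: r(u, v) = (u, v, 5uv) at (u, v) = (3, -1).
H = 375*sqrt(251)/63001

With E = 25*v^2 + 1, F = 25*u*v, G = 25*u^2 + 1, L = 0, M = 5/sqrt(25*u^2 + 25*v^2 + 1), N = 0, assemble
  H = (EN − 2FM + GL) / (2(EG − F²)) = -125*u*v/(25*u^2 + 25*v^2 + 1)^(3/2).
At (u, v) = (3, -1): H = 375*sqrt(251)/63001.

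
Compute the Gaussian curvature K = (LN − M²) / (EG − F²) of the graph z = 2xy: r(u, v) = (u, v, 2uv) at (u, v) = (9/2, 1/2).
K = -4/6889

Coefficients of the first fundamental form: E = 4*v^2 + 1, F = 4*u*v, G = 4*u^2 + 1.
Coefficients of the second fundamental form: L = 0, M = 2/sqrt(4*u^2 + 4*v^2 + 1), N = 0.
Assemble K = (LN − M²)/(EG − F²) = -4/(16*u^4 + 32*u^2*v^2 + 8*u^2 + 16*v^4 + 8*v^2 + 1). At (u, v) = (9/2, 1/2): K = -4/6889.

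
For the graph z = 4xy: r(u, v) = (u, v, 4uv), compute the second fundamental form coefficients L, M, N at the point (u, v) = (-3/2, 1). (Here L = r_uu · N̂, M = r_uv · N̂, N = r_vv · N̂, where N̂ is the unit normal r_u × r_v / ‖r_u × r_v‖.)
L = 0;  M = 4*sqrt(53)/53;  N = 0

Compute the unit normal N̂(u, v) = (-4*v/sqrt(16*u^2 + 16*v^2 + 1), -4*u/sqrt(16*u^2 + 16*v^2 + 1), 1/sqrt(16*u^2 + 16*v^2 + 1)), and the second partials r_uu, r_uv, r_vv. Take dot products:
  L(u, v) = r_uu · N̂ = 0,
  M(u, v) = r_uv · N̂ = 4/sqrt(16*u^2 + 16*v^2 + 1),
  N(u, v) = r_vv · N̂ = 0.
Evaluating at (u, v) = (-3/2, 1):
  L = 0, M = 4*sqrt(53)/53, N = 0.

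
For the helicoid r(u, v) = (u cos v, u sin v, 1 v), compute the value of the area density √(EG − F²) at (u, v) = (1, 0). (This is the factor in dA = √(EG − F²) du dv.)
√(EG − F²)|_{(1, 0)} = sqrt(2)

E = 1, F = 0, G = u^2 + 1, so EG − F² = u^2 + 1. Taking the positive square root: √(EG − F²) = sqrt(u^2 + 1). At (u, v) = (1, 0): sqrt(2).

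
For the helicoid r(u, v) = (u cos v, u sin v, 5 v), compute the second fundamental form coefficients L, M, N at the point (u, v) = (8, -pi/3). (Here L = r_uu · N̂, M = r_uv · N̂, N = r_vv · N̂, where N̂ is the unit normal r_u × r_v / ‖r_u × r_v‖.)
L = 0;  M = -5*sqrt(89)/89;  N = 0

Compute the unit normal N̂(u, v) = (5*sin(v)/sqrt(u^2 + 25), -5*cos(v)/sqrt(u^2 + 25), u/sqrt(u^2 + 25)), and the second partials r_uu, r_uv, r_vv. Take dot products:
  L(u, v) = r_uu · N̂ = 0,
  M(u, v) = r_uv · N̂ = -5/sqrt(u^2 + 25),
  N(u, v) = r_vv · N̂ = 0.
Evaluating at (u, v) = (8, -pi/3):
  L = 0, M = -5*sqrt(89)/89, N = 0.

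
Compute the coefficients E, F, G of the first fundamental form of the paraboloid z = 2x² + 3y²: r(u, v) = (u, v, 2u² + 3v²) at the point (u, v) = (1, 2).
E = 17;  F = 48;  G = 145

Partials: r_u = (1, 0, 4*u), r_v = (0, 1, 6*v). As functions of (u, v):
  E = r_u · r_u = 16*u^2 + 1,
  F = r_u · r_v = 24*u*v,
  G = r_v · r_v = 36*v^2 + 1.
Evaluating at (u, v) = (1, 2): E = 17, F = 48, G = 145.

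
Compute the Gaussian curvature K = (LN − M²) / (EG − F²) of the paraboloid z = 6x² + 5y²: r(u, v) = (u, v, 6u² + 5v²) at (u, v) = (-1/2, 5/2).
K = 30/109561

Coefficients of the first fundamental form: E = 144*u^2 + 1, F = 120*u*v, G = 100*v^2 + 1.
Coefficients of the second fundamental form: L = 12/sqrt(144*u^2 + 100*v^2 + 1), M = 0, N = 10/sqrt(144*u^2 + 100*v^2 + 1).
Assemble K = (LN − M²)/(EG − F²) = 120/(20736*u^4 + 28800*u^2*v^2 + 288*u^2 + 10000*v^4 + 200*v^2 + 1). At (u, v) = (-1/2, 5/2): K = 30/109561.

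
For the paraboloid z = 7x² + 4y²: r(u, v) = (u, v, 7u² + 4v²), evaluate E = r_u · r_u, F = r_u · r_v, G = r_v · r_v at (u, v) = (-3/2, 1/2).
E = 442;  F = -84;  G = 17

Partials: r_u = (1, 0, 14*u), r_v = (0, 1, 8*v). As functions of (u, v):
  E = r_u · r_u = 196*u^2 + 1,
  F = r_u · r_v = 112*u*v,
  G = r_v · r_v = 64*v^2 + 1.
Evaluating at (u, v) = (-3/2, 1/2): E = 442, F = -84, G = 17.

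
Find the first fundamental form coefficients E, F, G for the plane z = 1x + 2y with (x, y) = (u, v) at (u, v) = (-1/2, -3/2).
E = 2;  F = 2;  G = 5

Partials: r_u = (1, 0, 1), r_v = (0, 1, 2). As functions of (u, v):
  E = r_u · r_u = 2,
  F = r_u · r_v = 2,
  G = r_v · r_v = 5.
Evaluating at (u, v) = (-1/2, -3/2): E = 2, F = 2, G = 5.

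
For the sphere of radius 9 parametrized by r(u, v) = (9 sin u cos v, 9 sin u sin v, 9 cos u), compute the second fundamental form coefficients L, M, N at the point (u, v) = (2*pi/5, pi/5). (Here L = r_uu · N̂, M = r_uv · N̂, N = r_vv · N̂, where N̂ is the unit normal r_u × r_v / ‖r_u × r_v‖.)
L = -9;  M = 0;  N = -45/8 - 9*sqrt(5)/8

Compute the unit normal N̂(u, v) = (sin(u)^2*cos(v)/Abs(sin(u)), sin(u)^2*sin(v)/Abs(sin(u)), sin(2*u)/(2*Abs(sin(u)))), and the second partials r_uu, r_uv, r_vv. Take dot products:
  L(u, v) = r_uu · N̂ = -9*sin(u)/Abs(sin(u)),
  M(u, v) = r_uv · N̂ = 0,
  N(u, v) = r_vv · N̂ = -9*sin(u)^3/Abs(sin(u)).
Evaluating at (u, v) = (2*pi/5, pi/5):
  L = -9, M = 0, N = -45/8 - 9*sqrt(5)/8.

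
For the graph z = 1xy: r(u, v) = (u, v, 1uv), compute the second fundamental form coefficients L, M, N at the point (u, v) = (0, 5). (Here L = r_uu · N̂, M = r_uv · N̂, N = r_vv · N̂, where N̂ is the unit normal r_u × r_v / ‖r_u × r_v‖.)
L = 0;  M = sqrt(26)/26;  N = 0

Compute the unit normal N̂(u, v) = (-v/sqrt(u^2 + v^2 + 1), -u/sqrt(u^2 + v^2 + 1), 1/sqrt(u^2 + v^2 + 1)), and the second partials r_uu, r_uv, r_vv. Take dot products:
  L(u, v) = r_uu · N̂ = 0,
  M(u, v) = r_uv · N̂ = 1/sqrt(u^2 + v^2 + 1),
  N(u, v) = r_vv · N̂ = 0.
Evaluating at (u, v) = (0, 5):
  L = 0, M = sqrt(26)/26, N = 0.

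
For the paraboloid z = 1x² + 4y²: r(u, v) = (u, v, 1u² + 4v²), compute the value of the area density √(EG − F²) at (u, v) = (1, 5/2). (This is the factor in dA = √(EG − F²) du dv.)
√(EG − F²)|_{(1, 5/2)} = 9*sqrt(5)

E = 4*u^2 + 1, F = 16*u*v, G = 64*v^2 + 1, so EG − F² = 4*u^2 + 64*v^2 + 1. Taking the positive square root: √(EG − F²) = sqrt(4*u^2 + 64*v^2 + 1). At (u, v) = (1, 5/2): 9*sqrt(5).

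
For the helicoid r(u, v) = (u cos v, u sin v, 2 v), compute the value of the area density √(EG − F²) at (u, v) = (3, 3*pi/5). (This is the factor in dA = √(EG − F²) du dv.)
√(EG − F²)|_{(3, 3*pi/5)} = sqrt(13)

E = 1, F = 0, G = u^2 + 4, so EG − F² = u^2 + 4. Taking the positive square root: √(EG − F²) = sqrt(u^2 + 4). At (u, v) = (3, 3*pi/5): sqrt(13).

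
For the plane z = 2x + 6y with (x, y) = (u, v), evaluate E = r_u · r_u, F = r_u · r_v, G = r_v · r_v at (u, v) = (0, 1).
E = 5;  F = 12;  G = 37

Partials: r_u = (1, 0, 2), r_v = (0, 1, 6). As functions of (u, v):
  E = r_u · r_u = 5,
  F = r_u · r_v = 12,
  G = r_v · r_v = 37.
Evaluating at (u, v) = (0, 1): E = 5, F = 12, G = 37.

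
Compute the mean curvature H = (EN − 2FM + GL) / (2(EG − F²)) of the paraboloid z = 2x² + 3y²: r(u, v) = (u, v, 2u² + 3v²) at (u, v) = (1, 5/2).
H = 503*sqrt(2)/5324

With E = 16*u^2 + 1, F = 24*u*v, G = 36*v^2 + 1, L = 4/sqrt(16*u^2 + 36*v^2 + 1), M = 0, N = 6/sqrt(16*u^2 + 36*v^2 + 1), assemble
  H = (EN − 2FM + GL) / (2(EG − F²)) = (48*u^2 + 72*v^2 + 5)/(16*u^2 + 36*v^2 + 1)^(3/2).
At (u, v) = (1, 5/2): H = 503*sqrt(2)/5324.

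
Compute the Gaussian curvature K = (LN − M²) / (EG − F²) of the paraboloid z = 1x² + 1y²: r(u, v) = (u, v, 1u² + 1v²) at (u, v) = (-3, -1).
K = 4/1681

Coefficients of the first fundamental form: E = 4*u^2 + 1, F = 4*u*v, G = 4*v^2 + 1.
Coefficients of the second fundamental form: L = 2/sqrt(4*u^2 + 4*v^2 + 1), M = 0, N = 2/sqrt(4*u^2 + 4*v^2 + 1).
Assemble K = (LN − M²)/(EG − F²) = 4/(16*u^4 + 32*u^2*v^2 + 8*u^2 + 16*v^4 + 8*v^2 + 1). At (u, v) = (-3, -1): K = 4/1681.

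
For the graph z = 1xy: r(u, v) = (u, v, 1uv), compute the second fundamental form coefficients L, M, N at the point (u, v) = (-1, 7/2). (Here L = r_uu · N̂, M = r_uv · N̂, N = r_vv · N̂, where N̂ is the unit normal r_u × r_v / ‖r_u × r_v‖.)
L = 0;  M = 2*sqrt(57)/57;  N = 0

Compute the unit normal N̂(u, v) = (-v/sqrt(u^2 + v^2 + 1), -u/sqrt(u^2 + v^2 + 1), 1/sqrt(u^2 + v^2 + 1)), and the second partials r_uu, r_uv, r_vv. Take dot products:
  L(u, v) = r_uu · N̂ = 0,
  M(u, v) = r_uv · N̂ = 1/sqrt(u^2 + v^2 + 1),
  N(u, v) = r_vv · N̂ = 0.
Evaluating at (u, v) = (-1, 7/2):
  L = 0, M = 2*sqrt(57)/57, N = 0.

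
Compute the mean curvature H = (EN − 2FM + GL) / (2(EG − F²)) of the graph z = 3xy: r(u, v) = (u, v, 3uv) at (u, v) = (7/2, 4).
H = -3024*sqrt(1021)/1042441

With E = 9*v^2 + 1, F = 9*u*v, G = 9*u^2 + 1, L = 0, M = 3/sqrt(9*u^2 + 9*v^2 + 1), N = 0, assemble
  H = (EN − 2FM + GL) / (2(EG − F²)) = -27*u*v/(9*u^2 + 9*v^2 + 1)^(3/2).
At (u, v) = (7/2, 4): H = -3024*sqrt(1021)/1042441.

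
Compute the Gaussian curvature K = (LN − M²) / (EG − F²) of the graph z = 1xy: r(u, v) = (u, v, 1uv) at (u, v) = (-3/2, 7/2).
K = -4/961

Coefficients of the first fundamental form: E = v^2 + 1, F = u*v, G = u^2 + 1.
Coefficients of the second fundamental form: L = 0, M = 1/sqrt(u^2 + v^2 + 1), N = 0.
Assemble K = (LN − M²)/(EG − F²) = 1/((u^2*v^2 - (u^2 + 1)*(v^2 + 1))*(u^2 + v^2 + 1)). At (u, v) = (-3/2, 7/2): K = -4/961.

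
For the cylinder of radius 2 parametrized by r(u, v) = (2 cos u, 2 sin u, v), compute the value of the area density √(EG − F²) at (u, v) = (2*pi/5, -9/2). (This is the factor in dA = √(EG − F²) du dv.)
√(EG − F²)|_{(2*pi/5, -9/2)} = 2

E = 4, F = 0, G = 1, so EG − F² = 4. Taking the positive square root: √(EG − F²) = 2. At (u, v) = (2*pi/5, -9/2): 2.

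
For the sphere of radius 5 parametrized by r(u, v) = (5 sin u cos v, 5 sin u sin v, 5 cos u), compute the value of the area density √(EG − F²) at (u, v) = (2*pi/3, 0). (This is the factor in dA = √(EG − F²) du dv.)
√(EG − F²)|_{(2*pi/3, 0)} = 25*sqrt(3)/2

E = 25, F = 0, G = 25*sin(u)^2, so EG − F² = 625*sin(u)^2. Taking the positive square root: √(EG − F²) = 25*Abs(sin(u)). At (u, v) = (2*pi/3, 0): 25*sqrt(3)/2.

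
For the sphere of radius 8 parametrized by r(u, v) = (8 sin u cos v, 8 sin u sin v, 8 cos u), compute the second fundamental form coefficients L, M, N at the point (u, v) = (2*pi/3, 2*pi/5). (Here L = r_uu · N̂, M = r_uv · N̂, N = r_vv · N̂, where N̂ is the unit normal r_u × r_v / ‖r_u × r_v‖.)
L = -8;  M = 0;  N = -6

Compute the unit normal N̂(u, v) = (sin(u)^2*cos(v)/Abs(sin(u)), sin(u)^2*sin(v)/Abs(sin(u)), sin(2*u)/(2*Abs(sin(u)))), and the second partials r_uu, r_uv, r_vv. Take dot products:
  L(u, v) = r_uu · N̂ = -8*sin(u)/Abs(sin(u)),
  M(u, v) = r_uv · N̂ = 0,
  N(u, v) = r_vv · N̂ = -8*sin(u)^3/Abs(sin(u)).
Evaluating at (u, v) = (2*pi/3, 2*pi/5):
  L = -8, M = 0, N = -6.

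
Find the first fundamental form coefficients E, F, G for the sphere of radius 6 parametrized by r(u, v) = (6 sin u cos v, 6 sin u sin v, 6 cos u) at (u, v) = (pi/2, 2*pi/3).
E = 36;  F = 0;  G = 36

Partials: r_u = (6*cos(u)*cos(v), 6*sin(v)*cos(u), -6*sin(u)), r_v = (-6*sin(u)*sin(v), 6*sin(u)*cos(v), 0). As functions of (u, v):
  E = r_u · r_u = 36,
  F = r_u · r_v = 0,
  G = r_v · r_v = 36*sin(u)^2.
Evaluating at (u, v) = (pi/2, 2*pi/3): E = 36, F = 0, G = 36.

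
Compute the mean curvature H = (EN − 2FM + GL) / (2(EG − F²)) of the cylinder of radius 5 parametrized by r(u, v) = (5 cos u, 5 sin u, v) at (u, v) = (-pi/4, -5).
H = -1/10

With E = 25, F = 0, G = 1, L = -5, M = 0, N = 0, assemble
  H = (EN − 2FM + GL) / (2(EG − F²)) = -1/10.
At (u, v) = (-pi/4, -5): H = -1/10.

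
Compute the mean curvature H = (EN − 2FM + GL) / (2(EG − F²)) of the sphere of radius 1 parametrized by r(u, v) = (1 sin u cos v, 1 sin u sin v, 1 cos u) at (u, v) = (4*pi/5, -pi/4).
H = -1

With E = 1, F = 0, G = sin(u)^2, L = -sin(u)/Abs(sin(u)), M = 0, N = -sin(u)^3/Abs(sin(u)), assemble
  H = (EN − 2FM + GL) / (2(EG − F²)) = -sin(u)/Abs(sin(u)).
At (u, v) = (4*pi/5, -pi/4): H = -1.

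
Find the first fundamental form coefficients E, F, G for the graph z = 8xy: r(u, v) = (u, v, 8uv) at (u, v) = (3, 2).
E = 257;  F = 384;  G = 577

Partials: r_u = (1, 0, 8*v), r_v = (0, 1, 8*u). As functions of (u, v):
  E = r_u · r_u = 64*v^2 + 1,
  F = r_u · r_v = 64*u*v,
  G = r_v · r_v = 64*u^2 + 1.
Evaluating at (u, v) = (3, 2): E = 257, F = 384, G = 577.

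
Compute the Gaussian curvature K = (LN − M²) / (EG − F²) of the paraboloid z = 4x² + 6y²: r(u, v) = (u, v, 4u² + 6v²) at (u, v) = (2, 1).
K = 96/160801

Coefficients of the first fundamental form: E = 64*u^2 + 1, F = 96*u*v, G = 144*v^2 + 1.
Coefficients of the second fundamental form: L = 8/sqrt(64*u^2 + 144*v^2 + 1), M = 0, N = 12/sqrt(64*u^2 + 144*v^2 + 1).
Assemble K = (LN − M²)/(EG − F²) = 96/(4096*u^4 + 18432*u^2*v^2 + 128*u^2 + 20736*v^4 + 288*v^2 + 1). At (u, v) = (2, 1): K = 96/160801.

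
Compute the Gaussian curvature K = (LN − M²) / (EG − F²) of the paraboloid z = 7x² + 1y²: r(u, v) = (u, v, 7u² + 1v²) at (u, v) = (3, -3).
K = 28/3243601

Coefficients of the first fundamental form: E = 196*u^2 + 1, F = 28*u*v, G = 4*v^2 + 1.
Coefficients of the second fundamental form: L = 14/sqrt(196*u^2 + 4*v^2 + 1), M = 0, N = 2/sqrt(196*u^2 + 4*v^2 + 1).
Assemble K = (LN − M²)/(EG − F²) = 28/(38416*u^4 + 1568*u^2*v^2 + 392*u^2 + 16*v^4 + 8*v^2 + 1). At (u, v) = (3, -3): K = 28/3243601.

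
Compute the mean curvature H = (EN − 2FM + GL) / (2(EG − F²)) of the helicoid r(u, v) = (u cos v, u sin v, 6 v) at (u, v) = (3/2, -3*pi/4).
H = 0

With E = 1, F = 0, G = u^2 + 36, L = 0, M = -6/sqrt(u^2 + 36), N = 0, assemble
  H = (EN − 2FM + GL) / (2(EG − F²)) = 0.
At (u, v) = (3/2, -3*pi/4): H = 0.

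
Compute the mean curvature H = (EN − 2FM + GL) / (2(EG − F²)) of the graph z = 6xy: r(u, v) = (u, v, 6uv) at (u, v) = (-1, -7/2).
H = -189*sqrt(478)/57121

With E = 36*v^2 + 1, F = 36*u*v, G = 36*u^2 + 1, L = 0, M = 6/sqrt(36*u^2 + 36*v^2 + 1), N = 0, assemble
  H = (EN − 2FM + GL) / (2(EG − F²)) = -216*u*v/(36*u^2 + 36*v^2 + 1)^(3/2).
At (u, v) = (-1, -7/2): H = -189*sqrt(478)/57121.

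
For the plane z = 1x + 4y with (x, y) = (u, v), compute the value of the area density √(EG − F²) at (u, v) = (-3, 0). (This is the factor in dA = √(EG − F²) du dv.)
√(EG − F²)|_{(-3, 0)} = 3*sqrt(2)

E = 2, F = 4, G = 17, so EG − F² = 18. Taking the positive square root: √(EG − F²) = 3*sqrt(2). At (u, v) = (-3, 0): 3*sqrt(2).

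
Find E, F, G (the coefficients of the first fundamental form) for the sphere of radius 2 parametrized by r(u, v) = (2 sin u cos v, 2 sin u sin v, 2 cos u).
E = 4;  F = 0;  G = 4*sin(u)^2

Compute partials: r_u = (2*cos(u)*cos(v), 2*sin(v)*cos(u), -2*sin(u)), r_v = (-2*sin(u)*sin(v), 2*sin(u)*cos(v), 0). Then
  E = r_u · r_u = 4,
  F = r_u · r_v = 0,
  G = r_v · r_v = 4*sin(u)^2.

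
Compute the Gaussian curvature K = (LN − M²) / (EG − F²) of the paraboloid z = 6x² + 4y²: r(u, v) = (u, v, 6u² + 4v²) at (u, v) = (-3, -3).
K = 96/3508129

Coefficients of the first fundamental form: E = 144*u^2 + 1, F = 96*u*v, G = 64*v^2 + 1.
Coefficients of the second fundamental form: L = 12/sqrt(144*u^2 + 64*v^2 + 1), M = 0, N = 8/sqrt(144*u^2 + 64*v^2 + 1).
Assemble K = (LN − M²)/(EG − F²) = 96/(20736*u^4 + 18432*u^2*v^2 + 288*u^2 + 4096*v^4 + 128*v^2 + 1). At (u, v) = (-3, -3): K = 96/3508129.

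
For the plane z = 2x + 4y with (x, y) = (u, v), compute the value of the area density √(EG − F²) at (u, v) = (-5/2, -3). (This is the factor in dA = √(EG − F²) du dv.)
√(EG − F²)|_{(-5/2, -3)} = sqrt(21)

E = 5, F = 8, G = 17, so EG − F² = 21. Taking the positive square root: √(EG − F²) = sqrt(21). At (u, v) = (-5/2, -3): sqrt(21).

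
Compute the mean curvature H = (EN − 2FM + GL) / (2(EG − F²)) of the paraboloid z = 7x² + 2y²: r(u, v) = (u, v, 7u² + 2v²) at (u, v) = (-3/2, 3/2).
H = 1143*sqrt(478)/228484

With E = 196*u^2 + 1, F = 56*u*v, G = 16*v^2 + 1, L = 14/sqrt(196*u^2 + 16*v^2 + 1), M = 0, N = 4/sqrt(196*u^2 + 16*v^2 + 1), assemble
  H = (EN − 2FM + GL) / (2(EG − F²)) = (392*u^2 + 112*v^2 + 9)/(196*u^2 + 16*v^2 + 1)^(3/2).
At (u, v) = (-3/2, 3/2): H = 1143*sqrt(478)/228484.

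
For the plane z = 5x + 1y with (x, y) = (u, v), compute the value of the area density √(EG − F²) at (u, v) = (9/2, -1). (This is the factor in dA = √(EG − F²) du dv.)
√(EG − F²)|_{(9/2, -1)} = 3*sqrt(3)

E = 26, F = 5, G = 2, so EG − F² = 27. Taking the positive square root: √(EG − F²) = 3*sqrt(3). At (u, v) = (9/2, -1): 3*sqrt(3).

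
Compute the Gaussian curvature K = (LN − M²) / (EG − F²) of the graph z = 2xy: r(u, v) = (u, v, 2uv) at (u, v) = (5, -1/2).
K = -1/2601

Coefficients of the first fundamental form: E = 4*v^2 + 1, F = 4*u*v, G = 4*u^2 + 1.
Coefficients of the second fundamental form: L = 0, M = 2/sqrt(4*u^2 + 4*v^2 + 1), N = 0.
Assemble K = (LN − M²)/(EG − F²) = -4/(16*u^4 + 32*u^2*v^2 + 8*u^2 + 16*v^4 + 8*v^2 + 1). At (u, v) = (5, -1/2): K = -1/2601.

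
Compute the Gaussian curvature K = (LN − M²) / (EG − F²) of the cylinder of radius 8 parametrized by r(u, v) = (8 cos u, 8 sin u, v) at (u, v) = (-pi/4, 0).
K = 0

Coefficients of the first fundamental form: E = 64, F = 0, G = 1.
Coefficients of the second fundamental form: L = -8, M = 0, N = 0.
Assemble K = (LN − M²)/(EG − F²) = 0. At (u, v) = (-pi/4, 0): K = 0.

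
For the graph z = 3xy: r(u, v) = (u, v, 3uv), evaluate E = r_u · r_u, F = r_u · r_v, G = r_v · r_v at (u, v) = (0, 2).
E = 37;  F = 0;  G = 1

Partials: r_u = (1, 0, 3*v), r_v = (0, 1, 3*u). As functions of (u, v):
  E = r_u · r_u = 9*v^2 + 1,
  F = r_u · r_v = 9*u*v,
  G = r_v · r_v = 9*u^2 + 1.
Evaluating at (u, v) = (0, 2): E = 37, F = 0, G = 1.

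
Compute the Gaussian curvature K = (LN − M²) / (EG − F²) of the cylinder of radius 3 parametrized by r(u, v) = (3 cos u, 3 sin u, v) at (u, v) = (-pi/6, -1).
K = 0

Coefficients of the first fundamental form: E = 9, F = 0, G = 1.
Coefficients of the second fundamental form: L = -3, M = 0, N = 0.
Assemble K = (LN − M²)/(EG − F²) = 0. At (u, v) = (-pi/6, -1): K = 0.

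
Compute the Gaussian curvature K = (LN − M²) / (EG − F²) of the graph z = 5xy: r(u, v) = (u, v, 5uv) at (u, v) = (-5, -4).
K = -25/1052676

Coefficients of the first fundamental form: E = 25*v^2 + 1, F = 25*u*v, G = 25*u^2 + 1.
Coefficients of the second fundamental form: L = 0, M = 5/sqrt(25*u^2 + 25*v^2 + 1), N = 0.
Assemble K = (LN − M²)/(EG − F²) = -25/(625*u^4 + 1250*u^2*v^2 + 50*u^2 + 625*v^4 + 50*v^2 + 1). At (u, v) = (-5, -4): K = -25/1052676.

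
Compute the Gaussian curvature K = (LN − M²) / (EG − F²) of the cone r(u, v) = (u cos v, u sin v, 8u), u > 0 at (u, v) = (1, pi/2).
K = 0

Coefficients of the first fundamental form: E = 65, F = 0, G = u^2.
Coefficients of the second fundamental form: L = 0, M = 0, N = 8*sqrt(65)*u^2/(65*Abs(u)).
Assemble K = (LN − M²)/(EG − F²) = 0. At (u, v) = (1, pi/2): K = 0.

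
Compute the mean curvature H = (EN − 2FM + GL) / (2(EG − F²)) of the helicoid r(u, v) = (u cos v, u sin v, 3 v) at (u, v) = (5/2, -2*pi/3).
H = 0

With E = 1, F = 0, G = u^2 + 9, L = 0, M = -3/sqrt(u^2 + 9), N = 0, assemble
  H = (EN − 2FM + GL) / (2(EG − F²)) = 0.
At (u, v) = (5/2, -2*pi/3): H = 0.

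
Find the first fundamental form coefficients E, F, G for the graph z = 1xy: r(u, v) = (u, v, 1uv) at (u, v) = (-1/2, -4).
E = 17;  F = 2;  G = 5/4

Partials: r_u = (1, 0, v), r_v = (0, 1, u). As functions of (u, v):
  E = r_u · r_u = v^2 + 1,
  F = r_u · r_v = u*v,
  G = r_v · r_v = u^2 + 1.
Evaluating at (u, v) = (-1/2, -4): E = 17, F = 2, G = 5/4.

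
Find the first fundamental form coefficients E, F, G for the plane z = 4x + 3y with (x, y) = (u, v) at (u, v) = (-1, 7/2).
E = 17;  F = 12;  G = 10

Partials: r_u = (1, 0, 4), r_v = (0, 1, 3). As functions of (u, v):
  E = r_u · r_u = 17,
  F = r_u · r_v = 12,
  G = r_v · r_v = 10.
Evaluating at (u, v) = (-1, 7/2): E = 17, F = 12, G = 10.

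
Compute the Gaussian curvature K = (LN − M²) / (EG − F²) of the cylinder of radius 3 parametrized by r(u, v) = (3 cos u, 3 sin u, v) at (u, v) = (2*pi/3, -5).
K = 0

Coefficients of the first fundamental form: E = 9, F = 0, G = 1.
Coefficients of the second fundamental form: L = -3, M = 0, N = 0.
Assemble K = (LN − M²)/(EG − F²) = 0. At (u, v) = (2*pi/3, -5): K = 0.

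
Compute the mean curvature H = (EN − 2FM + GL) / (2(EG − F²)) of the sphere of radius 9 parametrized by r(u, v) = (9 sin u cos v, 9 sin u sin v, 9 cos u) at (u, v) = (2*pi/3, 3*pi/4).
H = -1/9

With E = 81, F = 0, G = 81*sin(u)^2, L = -9*sin(u)/Abs(sin(u)), M = 0, N = -9*sin(u)^3/Abs(sin(u)), assemble
  H = (EN − 2FM + GL) / (2(EG − F²)) = -sin(u)/(9*Abs(sin(u))).
At (u, v) = (2*pi/3, 3*pi/4): H = -1/9.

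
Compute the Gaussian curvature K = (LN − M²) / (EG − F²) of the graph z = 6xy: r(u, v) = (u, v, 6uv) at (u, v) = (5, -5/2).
K = -9/316969

Coefficients of the first fundamental form: E = 36*v^2 + 1, F = 36*u*v, G = 36*u^2 + 1.
Coefficients of the second fundamental form: L = 0, M = 6/sqrt(36*u^2 + 36*v^2 + 1), N = 0.
Assemble K = (LN − M²)/(EG − F²) = -36/(1296*u^4 + 2592*u^2*v^2 + 72*u^2 + 1296*v^4 + 72*v^2 + 1). At (u, v) = (5, -5/2): K = -9/316969.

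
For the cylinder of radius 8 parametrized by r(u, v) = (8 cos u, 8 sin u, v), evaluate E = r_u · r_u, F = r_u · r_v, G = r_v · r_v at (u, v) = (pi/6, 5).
E = 64;  F = 0;  G = 1

Partials: r_u = (-8*sin(u), 8*cos(u), 0), r_v = (0, 0, 1). As functions of (u, v):
  E = r_u · r_u = 64,
  F = r_u · r_v = 0,
  G = r_v · r_v = 1.
Evaluating at (u, v) = (pi/6, 5): E = 64, F = 0, G = 1.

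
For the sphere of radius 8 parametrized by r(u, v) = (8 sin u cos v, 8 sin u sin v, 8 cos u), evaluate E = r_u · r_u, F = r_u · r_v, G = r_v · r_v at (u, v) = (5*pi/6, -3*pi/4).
E = 64;  F = 0;  G = 16

Partials: r_u = (8*cos(u)*cos(v), 8*sin(v)*cos(u), -8*sin(u)), r_v = (-8*sin(u)*sin(v), 8*sin(u)*cos(v), 0). As functions of (u, v):
  E = r_u · r_u = 64,
  F = r_u · r_v = 0,
  G = r_v · r_v = 64*sin(u)^2.
Evaluating at (u, v) = (5*pi/6, -3*pi/4): E = 64, F = 0, G = 16.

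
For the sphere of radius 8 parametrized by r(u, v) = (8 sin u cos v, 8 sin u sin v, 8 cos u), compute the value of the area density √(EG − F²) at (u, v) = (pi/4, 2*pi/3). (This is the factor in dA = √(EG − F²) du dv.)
√(EG − F²)|_{(pi/4, 2*pi/3)} = 32*sqrt(2)

E = 64, F = 0, G = 64*sin(u)^2, so EG − F² = 4096*sin(u)^2. Taking the positive square root: √(EG − F²) = 64*Abs(sin(u)). At (u, v) = (pi/4, 2*pi/3): 32*sqrt(2).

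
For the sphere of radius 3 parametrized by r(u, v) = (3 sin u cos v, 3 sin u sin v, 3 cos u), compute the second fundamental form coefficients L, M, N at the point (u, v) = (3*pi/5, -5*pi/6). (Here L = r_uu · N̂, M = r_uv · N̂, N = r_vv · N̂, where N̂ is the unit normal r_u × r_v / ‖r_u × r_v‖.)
L = -3;  M = 0;  N = -15/8 - 3*sqrt(5)/8

Compute the unit normal N̂(u, v) = (sin(u)^2*cos(v)/Abs(sin(u)), sin(u)^2*sin(v)/Abs(sin(u)), sin(2*u)/(2*Abs(sin(u)))), and the second partials r_uu, r_uv, r_vv. Take dot products:
  L(u, v) = r_uu · N̂ = -3*sin(u)/Abs(sin(u)),
  M(u, v) = r_uv · N̂ = 0,
  N(u, v) = r_vv · N̂ = -3*sin(u)^3/Abs(sin(u)).
Evaluating at (u, v) = (3*pi/5, -5*pi/6):
  L = -3, M = 0, N = -15/8 - 3*sqrt(5)/8.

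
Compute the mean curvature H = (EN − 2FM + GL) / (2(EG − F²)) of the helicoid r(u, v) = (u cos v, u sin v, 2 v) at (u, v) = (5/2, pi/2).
H = 0

With E = 1, F = 0, G = u^2 + 4, L = 0, M = -2/sqrt(u^2 + 4), N = 0, assemble
  H = (EN − 2FM + GL) / (2(EG − F²)) = 0.
At (u, v) = (5/2, pi/2): H = 0.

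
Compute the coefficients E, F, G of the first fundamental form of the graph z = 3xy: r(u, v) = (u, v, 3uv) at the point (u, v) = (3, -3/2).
E = 85/4;  F = -81/2;  G = 82

Partials: r_u = (1, 0, 3*v), r_v = (0, 1, 3*u). As functions of (u, v):
  E = r_u · r_u = 9*v^2 + 1,
  F = r_u · r_v = 9*u*v,
  G = r_v · r_v = 9*u^2 + 1.
Evaluating at (u, v) = (3, -3/2): E = 85/4, F = -81/2, G = 82.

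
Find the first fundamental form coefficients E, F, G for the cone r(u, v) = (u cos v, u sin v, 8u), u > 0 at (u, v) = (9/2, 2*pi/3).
E = 65;  F = 0;  G = 81/4

Partials: r_u = (cos(v), sin(v), 8), r_v = (-u*sin(v), u*cos(v), 0). As functions of (u, v):
  E = r_u · r_u = 65,
  F = r_u · r_v = 0,
  G = r_v · r_v = u^2.
Evaluating at (u, v) = (9/2, 2*pi/3): E = 65, F = 0, G = 81/4.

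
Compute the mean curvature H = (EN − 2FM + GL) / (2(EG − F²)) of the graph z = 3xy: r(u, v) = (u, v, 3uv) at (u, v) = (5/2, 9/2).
H = -1215*sqrt(958)/458882

With E = 9*v^2 + 1, F = 9*u*v, G = 9*u^2 + 1, L = 0, M = 3/sqrt(9*u^2 + 9*v^2 + 1), N = 0, assemble
  H = (EN − 2FM + GL) / (2(EG − F²)) = -27*u*v/(9*u^2 + 9*v^2 + 1)^(3/2).
At (u, v) = (5/2, 9/2): H = -1215*sqrt(958)/458882.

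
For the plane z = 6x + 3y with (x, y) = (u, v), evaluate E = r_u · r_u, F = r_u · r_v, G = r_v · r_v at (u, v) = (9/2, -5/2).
E = 37;  F = 18;  G = 10

Partials: r_u = (1, 0, 6), r_v = (0, 1, 3). As functions of (u, v):
  E = r_u · r_u = 37,
  F = r_u · r_v = 18,
  G = r_v · r_v = 10.
Evaluating at (u, v) = (9/2, -5/2): E = 37, F = 18, G = 10.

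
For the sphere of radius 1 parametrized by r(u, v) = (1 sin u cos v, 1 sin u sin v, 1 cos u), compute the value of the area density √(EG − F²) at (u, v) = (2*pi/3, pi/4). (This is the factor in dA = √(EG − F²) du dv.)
√(EG − F²)|_{(2*pi/3, pi/4)} = sqrt(3)/2

E = 1, F = 0, G = sin(u)^2, so EG − F² = sin(u)^2. Taking the positive square root: √(EG − F²) = Abs(sin(u)). At (u, v) = (2*pi/3, pi/4): sqrt(3)/2.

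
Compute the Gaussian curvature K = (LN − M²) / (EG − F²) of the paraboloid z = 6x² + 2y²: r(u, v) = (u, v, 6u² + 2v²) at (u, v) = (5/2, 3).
K = 48/1092025

Coefficients of the first fundamental form: E = 144*u^2 + 1, F = 48*u*v, G = 16*v^2 + 1.
Coefficients of the second fundamental form: L = 12/sqrt(144*u^2 + 16*v^2 + 1), M = 0, N = 4/sqrt(144*u^2 + 16*v^2 + 1).
Assemble K = (LN − M²)/(EG − F²) = 48/(20736*u^4 + 4608*u^2*v^2 + 288*u^2 + 256*v^4 + 32*v^2 + 1). At (u, v) = (5/2, 3): K = 48/1092025.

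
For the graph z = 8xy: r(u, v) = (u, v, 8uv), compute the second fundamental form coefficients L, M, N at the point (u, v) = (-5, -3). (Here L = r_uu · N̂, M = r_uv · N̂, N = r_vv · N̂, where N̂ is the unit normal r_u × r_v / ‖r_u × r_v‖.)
L = 0;  M = 8*sqrt(2177)/2177;  N = 0

Compute the unit normal N̂(u, v) = (-8*v/sqrt(64*u^2 + 64*v^2 + 1), -8*u/sqrt(64*u^2 + 64*v^2 + 1), 1/sqrt(64*u^2 + 64*v^2 + 1)), and the second partials r_uu, r_uv, r_vv. Take dot products:
  L(u, v) = r_uu · N̂ = 0,
  M(u, v) = r_uv · N̂ = 8/sqrt(64*u^2 + 64*v^2 + 1),
  N(u, v) = r_vv · N̂ = 0.
Evaluating at (u, v) = (-5, -3):
  L = 0, M = 8*sqrt(2177)/2177, N = 0.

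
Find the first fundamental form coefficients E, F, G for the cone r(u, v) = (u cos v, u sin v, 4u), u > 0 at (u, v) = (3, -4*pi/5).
E = 17;  F = 0;  G = 9

Partials: r_u = (cos(v), sin(v), 4), r_v = (-u*sin(v), u*cos(v), 0). As functions of (u, v):
  E = r_u · r_u = 17,
  F = r_u · r_v = 0,
  G = r_v · r_v = u^2.
Evaluating at (u, v) = (3, -4*pi/5): E = 17, F = 0, G = 9.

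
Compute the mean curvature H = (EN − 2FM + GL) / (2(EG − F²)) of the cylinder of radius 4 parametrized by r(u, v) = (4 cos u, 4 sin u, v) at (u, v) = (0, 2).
H = -1/8

With E = 16, F = 0, G = 1, L = -4, M = 0, N = 0, assemble
  H = (EN − 2FM + GL) / (2(EG − F²)) = -1/8.
At (u, v) = (0, 2): H = -1/8.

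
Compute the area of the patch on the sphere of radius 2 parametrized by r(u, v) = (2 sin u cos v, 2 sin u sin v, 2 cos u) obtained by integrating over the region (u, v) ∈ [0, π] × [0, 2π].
Area = 16*pi

Area = ∫∫ √(EG − F²) du dv with √(EG − F²) = 4*Abs(sin(u)). Integrating over [0, π] × [0, 2π] gives 16*pi.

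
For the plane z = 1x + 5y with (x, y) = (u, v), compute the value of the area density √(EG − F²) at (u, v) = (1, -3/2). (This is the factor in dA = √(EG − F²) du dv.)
√(EG − F²)|_{(1, -3/2)} = 3*sqrt(3)

E = 2, F = 5, G = 26, so EG − F² = 27. Taking the positive square root: √(EG − F²) = 3*sqrt(3). At (u, v) = (1, -3/2): 3*sqrt(3).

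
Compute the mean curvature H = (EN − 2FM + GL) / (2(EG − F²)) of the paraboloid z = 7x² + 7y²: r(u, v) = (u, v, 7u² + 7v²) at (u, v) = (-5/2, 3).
H = 20937*sqrt(2990)/8940100

With E = 196*u^2 + 1, F = 196*u*v, G = 196*v^2 + 1, L = 14/sqrt(196*u^2 + 196*v^2 + 1), M = 0, N = 14/sqrt(196*u^2 + 196*v^2 + 1), assemble
  H = (EN − 2FM + GL) / (2(EG − F²)) = 14*(98*u^2 + 98*v^2 + 1)/(196*u^2 + 196*v^2 + 1)^(3/2).
At (u, v) = (-5/2, 3): H = 20937*sqrt(2990)/8940100.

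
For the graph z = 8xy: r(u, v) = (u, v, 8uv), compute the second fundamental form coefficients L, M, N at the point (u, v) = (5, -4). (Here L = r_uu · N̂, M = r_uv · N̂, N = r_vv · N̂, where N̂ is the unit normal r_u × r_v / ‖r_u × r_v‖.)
L = 0;  M = 8*sqrt(105)/525;  N = 0

Compute the unit normal N̂(u, v) = (-8*v/sqrt(64*u^2 + 64*v^2 + 1), -8*u/sqrt(64*u^2 + 64*v^2 + 1), 1/sqrt(64*u^2 + 64*v^2 + 1)), and the second partials r_uu, r_uv, r_vv. Take dot products:
  L(u, v) = r_uu · N̂ = 0,
  M(u, v) = r_uv · N̂ = 8/sqrt(64*u^2 + 64*v^2 + 1),
  N(u, v) = r_vv · N̂ = 0.
Evaluating at (u, v) = (5, -4):
  L = 0, M = 8*sqrt(105)/525, N = 0.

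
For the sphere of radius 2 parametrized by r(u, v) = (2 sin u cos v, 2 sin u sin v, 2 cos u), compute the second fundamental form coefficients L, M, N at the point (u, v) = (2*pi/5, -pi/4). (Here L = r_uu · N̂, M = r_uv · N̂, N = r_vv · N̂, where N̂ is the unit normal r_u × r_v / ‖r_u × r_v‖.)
L = -2;  M = 0;  N = -5/4 - sqrt(5)/4

Compute the unit normal N̂(u, v) = (sin(u)^2*cos(v)/Abs(sin(u)), sin(u)^2*sin(v)/Abs(sin(u)), sin(2*u)/(2*Abs(sin(u)))), and the second partials r_uu, r_uv, r_vv. Take dot products:
  L(u, v) = r_uu · N̂ = -2*sin(u)/Abs(sin(u)),
  M(u, v) = r_uv · N̂ = 0,
  N(u, v) = r_vv · N̂ = -2*sin(u)^3/Abs(sin(u)).
Evaluating at (u, v) = (2*pi/5, -pi/4):
  L = -2, M = 0, N = -5/4 - sqrt(5)/4.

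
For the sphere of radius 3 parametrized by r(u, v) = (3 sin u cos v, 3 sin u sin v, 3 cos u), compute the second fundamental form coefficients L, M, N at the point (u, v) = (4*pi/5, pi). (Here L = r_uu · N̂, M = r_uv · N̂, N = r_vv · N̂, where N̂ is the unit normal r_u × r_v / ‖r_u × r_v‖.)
L = -3;  M = 0;  N = -15/8 + 3*sqrt(5)/8

Compute the unit normal N̂(u, v) = (sin(u)^2*cos(v)/Abs(sin(u)), sin(u)^2*sin(v)/Abs(sin(u)), sin(2*u)/(2*Abs(sin(u)))), and the second partials r_uu, r_uv, r_vv. Take dot products:
  L(u, v) = r_uu · N̂ = -3*sin(u)/Abs(sin(u)),
  M(u, v) = r_uv · N̂ = 0,
  N(u, v) = r_vv · N̂ = -3*sin(u)^3/Abs(sin(u)).
Evaluating at (u, v) = (4*pi/5, pi):
  L = -3, M = 0, N = -15/8 + 3*sqrt(5)/8.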